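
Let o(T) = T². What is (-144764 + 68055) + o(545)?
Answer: 220316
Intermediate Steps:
(-144764 + 68055) + o(545) = (-144764 + 68055) + 545² = -76709 + 297025 = 220316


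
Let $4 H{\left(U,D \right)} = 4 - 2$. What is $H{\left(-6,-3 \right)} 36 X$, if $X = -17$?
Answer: $-306$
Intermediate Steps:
$H{\left(U,D \right)} = \frac{1}{2}$ ($H{\left(U,D \right)} = \frac{4 - 2}{4} = \frac{1}{4} \cdot 2 = \frac{1}{2}$)
$H{\left(-6,-3 \right)} 36 X = \frac{1}{2} \cdot 36 \left(-17\right) = 18 \left(-17\right) = -306$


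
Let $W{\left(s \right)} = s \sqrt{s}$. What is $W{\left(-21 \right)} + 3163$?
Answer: $3163 - 21 i \sqrt{21} \approx 3163.0 - 96.234 i$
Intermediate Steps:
$W{\left(s \right)} = s^{\frac{3}{2}}$
$W{\left(-21 \right)} + 3163 = \left(-21\right)^{\frac{3}{2}} + 3163 = - 21 i \sqrt{21} + 3163 = 3163 - 21 i \sqrt{21}$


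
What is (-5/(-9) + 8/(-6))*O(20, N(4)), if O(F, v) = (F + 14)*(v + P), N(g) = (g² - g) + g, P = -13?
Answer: -238/3 ≈ -79.333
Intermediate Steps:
N(g) = g²
O(F, v) = (-13 + v)*(14 + F) (O(F, v) = (F + 14)*(v - 13) = (14 + F)*(-13 + v) = (-13 + v)*(14 + F))
(-5/(-9) + 8/(-6))*O(20, N(4)) = (-5/(-9) + 8/(-6))*(-182 - 13*20 + 14*4² + 20*4²) = (-5*(-⅑) + 8*(-⅙))*(-182 - 260 + 14*16 + 20*16) = (5/9 - 4/3)*(-182 - 260 + 224 + 320) = -7/9*102 = -238/3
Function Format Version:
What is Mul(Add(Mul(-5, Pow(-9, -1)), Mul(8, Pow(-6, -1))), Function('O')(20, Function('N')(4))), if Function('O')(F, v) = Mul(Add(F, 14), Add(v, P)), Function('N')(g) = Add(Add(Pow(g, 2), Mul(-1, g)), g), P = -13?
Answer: Rational(-238, 3) ≈ -79.333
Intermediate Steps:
Function('N')(g) = Pow(g, 2)
Function('O')(F, v) = Mul(Add(-13, v), Add(14, F)) (Function('O')(F, v) = Mul(Add(F, 14), Add(v, -13)) = Mul(Add(14, F), Add(-13, v)) = Mul(Add(-13, v), Add(14, F)))
Mul(Add(Mul(-5, Pow(-9, -1)), Mul(8, Pow(-6, -1))), Function('O')(20, Function('N')(4))) = Mul(Add(Mul(-5, Pow(-9, -1)), Mul(8, Pow(-6, -1))), Add(-182, Mul(-13, 20), Mul(14, Pow(4, 2)), Mul(20, Pow(4, 2)))) = Mul(Add(Mul(-5, Rational(-1, 9)), Mul(8, Rational(-1, 6))), Add(-182, -260, Mul(14, 16), Mul(20, 16))) = Mul(Add(Rational(5, 9), Rational(-4, 3)), Add(-182, -260, 224, 320)) = Mul(Rational(-7, 9), 102) = Rational(-238, 3)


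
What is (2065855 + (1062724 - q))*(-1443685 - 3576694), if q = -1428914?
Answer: -22880342149847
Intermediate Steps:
(2065855 + (1062724 - q))*(-1443685 - 3576694) = (2065855 + (1062724 - 1*(-1428914)))*(-1443685 - 3576694) = (2065855 + (1062724 + 1428914))*(-5020379) = (2065855 + 2491638)*(-5020379) = 4557493*(-5020379) = -22880342149847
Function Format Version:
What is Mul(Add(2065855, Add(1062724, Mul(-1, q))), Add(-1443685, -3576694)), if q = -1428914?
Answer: -22880342149847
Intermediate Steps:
Mul(Add(2065855, Add(1062724, Mul(-1, q))), Add(-1443685, -3576694)) = Mul(Add(2065855, Add(1062724, Mul(-1, -1428914))), Add(-1443685, -3576694)) = Mul(Add(2065855, Add(1062724, 1428914)), -5020379) = Mul(Add(2065855, 2491638), -5020379) = Mul(4557493, -5020379) = -22880342149847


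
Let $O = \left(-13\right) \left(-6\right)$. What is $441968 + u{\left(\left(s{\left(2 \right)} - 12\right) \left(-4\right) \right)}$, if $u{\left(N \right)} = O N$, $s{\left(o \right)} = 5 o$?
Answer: $442592$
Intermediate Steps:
$O = 78$
$u{\left(N \right)} = 78 N$
$441968 + u{\left(\left(s{\left(2 \right)} - 12\right) \left(-4\right) \right)} = 441968 + 78 \left(5 \cdot 2 - 12\right) \left(-4\right) = 441968 + 78 \left(10 - 12\right) \left(-4\right) = 441968 + 78 \left(\left(-2\right) \left(-4\right)\right) = 441968 + 78 \cdot 8 = 441968 + 624 = 442592$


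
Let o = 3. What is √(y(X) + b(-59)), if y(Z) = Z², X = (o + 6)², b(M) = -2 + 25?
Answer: 2*√1646 ≈ 81.142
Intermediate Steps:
b(M) = 23
X = 81 (X = (3 + 6)² = 9² = 81)
√(y(X) + b(-59)) = √(81² + 23) = √(6561 + 23) = √6584 = 2*√1646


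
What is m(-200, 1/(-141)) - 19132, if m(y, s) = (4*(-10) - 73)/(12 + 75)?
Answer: -1664597/87 ≈ -19133.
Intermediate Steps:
m(y, s) = -113/87 (m(y, s) = (-40 - 73)/87 = -113*1/87 = -113/87)
m(-200, 1/(-141)) - 19132 = -113/87 - 19132 = -1664597/87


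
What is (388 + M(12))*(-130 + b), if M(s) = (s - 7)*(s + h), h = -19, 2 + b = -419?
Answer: -194503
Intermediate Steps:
b = -421 (b = -2 - 419 = -421)
M(s) = (-19 + s)*(-7 + s) (M(s) = (s - 7)*(s - 19) = (-7 + s)*(-19 + s) = (-19 + s)*(-7 + s))
(388 + M(12))*(-130 + b) = (388 + (133 + 12² - 26*12))*(-130 - 421) = (388 + (133 + 144 - 312))*(-551) = (388 - 35)*(-551) = 353*(-551) = -194503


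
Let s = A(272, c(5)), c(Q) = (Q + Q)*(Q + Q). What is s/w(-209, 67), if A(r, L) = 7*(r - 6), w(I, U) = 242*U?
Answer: 931/8107 ≈ 0.11484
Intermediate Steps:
c(Q) = 4*Q**2 (c(Q) = (2*Q)*(2*Q) = 4*Q**2)
A(r, L) = -42 + 7*r (A(r, L) = 7*(-6 + r) = -42 + 7*r)
s = 1862 (s = -42 + 7*272 = -42 + 1904 = 1862)
s/w(-209, 67) = 1862/((242*67)) = 1862/16214 = 1862*(1/16214) = 931/8107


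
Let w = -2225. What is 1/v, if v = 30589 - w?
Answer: 1/32814 ≈ 3.0475e-5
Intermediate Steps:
v = 32814 (v = 30589 - 1*(-2225) = 30589 + 2225 = 32814)
1/v = 1/32814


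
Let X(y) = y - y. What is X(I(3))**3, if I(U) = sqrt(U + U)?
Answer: 0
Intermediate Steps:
I(U) = sqrt(2)*sqrt(U) (I(U) = sqrt(2*U) = sqrt(2)*sqrt(U))
X(y) = 0
X(I(3))**3 = 0**3 = 0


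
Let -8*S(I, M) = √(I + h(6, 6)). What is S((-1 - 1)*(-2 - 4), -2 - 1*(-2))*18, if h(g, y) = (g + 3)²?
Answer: -9*√93/4 ≈ -21.698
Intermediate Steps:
h(g, y) = (3 + g)²
S(I, M) = -√(81 + I)/8 (S(I, M) = -√(I + (3 + 6)²)/8 = -√(I + 9²)/8 = -√(I + 81)/8 = -√(81 + I)/8)
S((-1 - 1)*(-2 - 4), -2 - 1*(-2))*18 = -√(81 + (-1 - 1)*(-2 - 4))/8*18 = -√(81 - 2*(-6))/8*18 = -√(81 + 12)/8*18 = -√93/8*18 = -9*√93/4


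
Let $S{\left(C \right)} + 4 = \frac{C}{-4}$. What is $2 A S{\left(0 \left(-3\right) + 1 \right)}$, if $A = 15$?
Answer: $- \frac{255}{2} \approx -127.5$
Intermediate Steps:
$S{\left(C \right)} = -4 - \frac{C}{4}$ ($S{\left(C \right)} = -4 + \frac{C}{-4} = -4 + C \left(- \frac{1}{4}\right) = -4 - \frac{C}{4}$)
$2 A S{\left(0 \left(-3\right) + 1 \right)} = 2 \cdot 15 \left(-4 - \frac{0 \left(-3\right) + 1}{4}\right) = 30 \left(-4 - \frac{0 + 1}{4}\right) = 30 \left(-4 - \frac{1}{4}\right) = 30 \left(- \frac{17}{4}\right) = - \frac{255}{2}$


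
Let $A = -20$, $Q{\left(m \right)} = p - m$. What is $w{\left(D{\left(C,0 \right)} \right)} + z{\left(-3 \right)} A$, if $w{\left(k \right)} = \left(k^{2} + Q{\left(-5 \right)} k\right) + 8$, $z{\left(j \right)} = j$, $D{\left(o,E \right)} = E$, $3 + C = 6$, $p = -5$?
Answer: $68$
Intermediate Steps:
$C = 3$ ($C = -3 + 6 = 3$)
$Q{\left(m \right)} = -5 - m$
$w{\left(k \right)} = 8 + k^{2}$ ($w{\left(k \right)} = \left(k^{2} + \left(-5 - -5\right) k\right) + 8 = \left(k^{2} + \left(-5 + 5\right) k\right) + 8 = \left(k^{2} + 0 k\right) + 8 = \left(k^{2} + 0\right) + 8 = k^{2} + 8 = 8 + k^{2}$)
$w{\left(D{\left(C,0 \right)} \right)} + z{\left(-3 \right)} A = \left(8 + 0^{2}\right) - -60 = \left(8 + 0\right) + 60 = 8 + 60 = 68$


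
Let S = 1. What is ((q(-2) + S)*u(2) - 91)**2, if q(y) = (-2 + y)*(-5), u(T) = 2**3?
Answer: 5929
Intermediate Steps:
u(T) = 8
q(y) = 10 - 5*y
((q(-2) + S)*u(2) - 91)**2 = (((10 - 5*(-2)) + 1)*8 - 91)**2 = (((10 + 10) + 1)*8 - 91)**2 = ((20 + 1)*8 - 91)**2 = (21*8 - 91)**2 = (168 - 91)**2 = 77**2 = 5929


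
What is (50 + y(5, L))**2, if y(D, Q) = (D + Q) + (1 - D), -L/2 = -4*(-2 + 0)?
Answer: 1225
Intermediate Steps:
L = -16 (L = -(-8)*(-2 + 0) = -(-8)*(-2) = -2*8 = -16)
y(D, Q) = 1 + Q
(50 + y(5, L))**2 = (50 + (1 - 16))**2 = (50 - 15)**2 = 35**2 = 1225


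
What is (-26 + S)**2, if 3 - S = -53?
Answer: 900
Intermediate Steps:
S = 56 (S = 3 - 1*(-53) = 3 + 53 = 56)
(-26 + S)**2 = (-26 + 56)**2 = 30**2 = 900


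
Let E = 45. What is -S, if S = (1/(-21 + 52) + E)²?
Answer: -1948816/961 ≈ -2027.9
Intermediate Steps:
S = 1948816/961 (S = (1/(-21 + 52) + 45)² = (1/31 + 45)² = (1396/31)² = 1948816/961 ≈ 2027.9)
-S = -1*1948816/961 = -1948816/961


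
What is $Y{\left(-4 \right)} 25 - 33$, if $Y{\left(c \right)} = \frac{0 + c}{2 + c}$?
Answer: $17$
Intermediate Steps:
$Y{\left(c \right)} = \frac{c}{2 + c}$
$Y{\left(-4 \right)} 25 - 33 = - \frac{4}{2 - 4} \cdot 25 - 33 = - \frac{4}{-2} \cdot 25 - 33 = \left(-4\right) \left(- \frac{1}{2}\right) 25 - 33 = 2 \cdot 25 - 33 = 50 - 33 = 17$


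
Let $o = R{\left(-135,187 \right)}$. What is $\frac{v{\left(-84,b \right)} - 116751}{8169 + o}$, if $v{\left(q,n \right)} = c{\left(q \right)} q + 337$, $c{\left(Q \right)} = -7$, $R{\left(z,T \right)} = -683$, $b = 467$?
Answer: $- \frac{57913}{3743} \approx -15.472$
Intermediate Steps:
$o = -683$
$v{\left(q,n \right)} = 337 - 7 q$ ($v{\left(q,n \right)} = - 7 q + 337 = 337 - 7 q$)
$\frac{v{\left(-84,b \right)} - 116751}{8169 + o} = \frac{\left(337 - -588\right) - 116751}{8169 - 683} = \frac{\left(337 + 588\right) - 116751}{7486} = \left(925 - 116751\right) \frac{1}{7486} = \left(-115826\right) \frac{1}{7486} = - \frac{57913}{3743}$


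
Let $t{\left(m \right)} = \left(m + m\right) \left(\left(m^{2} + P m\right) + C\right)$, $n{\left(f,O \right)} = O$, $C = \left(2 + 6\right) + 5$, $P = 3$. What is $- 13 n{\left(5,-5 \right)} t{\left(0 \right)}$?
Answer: $0$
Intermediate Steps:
$C = 13$ ($C = 8 + 5 = 13$)
$t{\left(m \right)} = 2 m \left(13 + m^{2} + 3 m\right)$ ($t{\left(m \right)} = \left(m + m\right) \left(\left(m^{2} + 3 m\right) + 13\right) = 2 m \left(13 + m^{2} + 3 m\right)$)
$- 13 n{\left(5,-5 \right)} t{\left(0 \right)} = \left(-13\right) \left(-5\right) 2 \cdot 0 \left(13 + 0^{2} + 3 \cdot 0\right) = 65 \cdot 2 \cdot 0 \left(13 + 0 + 0\right) = 65 \cdot 2 \cdot 0 \cdot 13 = 65 \cdot 0 = 0$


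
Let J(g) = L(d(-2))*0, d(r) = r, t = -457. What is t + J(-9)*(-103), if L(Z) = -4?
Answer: -457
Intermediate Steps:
J(g) = 0 (J(g) = -4*0 = 0)
t + J(-9)*(-103) = -457 + 0*(-103) = -457 + 0 = -457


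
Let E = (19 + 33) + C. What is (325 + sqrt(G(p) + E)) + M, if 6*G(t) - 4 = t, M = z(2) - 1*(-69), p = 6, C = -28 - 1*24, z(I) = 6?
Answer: 400 + sqrt(15)/3 ≈ 401.29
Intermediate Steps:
C = -52 (C = -28 - 24 = -52)
M = 75 (M = 6 - 1*(-69) = 6 + 69 = 75)
G(t) = 2/3 + t/6
E = 0 (E = (19 + 33) - 52 = 52 - 52 = 0)
(325 + sqrt(G(p) + E)) + M = (325 + sqrt((2/3 + (1/6)*6) + 0)) + 75 = (325 + sqrt((2/3 + 1) + 0)) + 75 = (325 + sqrt(5/3 + 0)) + 75 = (325 + sqrt(5/3)) + 75 = (325 + sqrt(15)/3) + 75 = 400 + sqrt(15)/3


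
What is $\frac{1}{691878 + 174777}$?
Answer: $\frac{1}{866655} \approx 1.1539 \cdot 10^{-6}$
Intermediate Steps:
$\frac{1}{691878 + 174777} = \frac{1}{866655}$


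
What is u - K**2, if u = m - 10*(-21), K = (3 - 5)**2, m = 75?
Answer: 269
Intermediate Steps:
K = 4 (K = (-2)**2 = 4)
u = 285 (u = 75 - 10*(-21) = 75 + 210 = 285)
u - K**2 = 285 - 1*4**2 = 285 - 1*16 = 285 - 16 = 269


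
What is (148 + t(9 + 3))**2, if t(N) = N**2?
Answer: 85264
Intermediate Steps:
(148 + t(9 + 3))**2 = (148 + (9 + 3)**2)**2 = (148 + 12**2)**2 = (148 + 144)**2 = 292**2 = 85264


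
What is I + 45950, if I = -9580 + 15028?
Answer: 51398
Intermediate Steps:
I = 5448
I + 45950 = 5448 + 45950 = 51398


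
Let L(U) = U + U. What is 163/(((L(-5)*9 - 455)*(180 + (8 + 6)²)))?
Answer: -163/204920 ≈ -0.00079543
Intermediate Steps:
L(U) = 2*U
163/(((L(-5)*9 - 455)*(180 + (8 + 6)²))) = 163/((((2*(-5))*9 - 455)*(180 + (8 + 6)²))) = 163/(((-10*9 - 455)*(180 + 14²))) = 163/(((-90 - 455)*(180 + 196))) = 163/((-545*376)) = 163/(-204920) = 163*(-1/204920) = -163/204920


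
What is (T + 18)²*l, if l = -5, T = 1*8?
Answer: -3380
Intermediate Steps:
T = 8
(T + 18)²*l = (8 + 18)²*(-5) = 26²*(-5) = 676*(-5) = -3380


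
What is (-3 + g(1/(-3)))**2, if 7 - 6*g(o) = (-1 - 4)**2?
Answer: 36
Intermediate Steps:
g(o) = -3 (g(o) = 7/6 - (-1 - 4)**2/6 = 7/6 - 1/6*(-5)**2 = 7/6 - 1/6*25 = 7/6 - 25/6 = -3)
(-3 + g(1/(-3)))**2 = (-3 - 3)**2 = (-6)**2 = 36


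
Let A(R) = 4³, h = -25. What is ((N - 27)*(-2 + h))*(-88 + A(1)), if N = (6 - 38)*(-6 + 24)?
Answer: -390744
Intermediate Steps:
A(R) = 64
N = -576 (N = -32*18 = -576)
((N - 27)*(-2 + h))*(-88 + A(1)) = ((-576 - 27)*(-2 - 25))*(-88 + 64) = -603*(-27)*(-24) = 16281*(-24) = -390744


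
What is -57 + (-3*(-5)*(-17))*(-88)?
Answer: 22383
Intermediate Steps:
-57 + (-3*(-5)*(-17))*(-88) = -57 + (15*(-17))*(-88) = -57 - 255*(-88) = -57 + 22440 = 22383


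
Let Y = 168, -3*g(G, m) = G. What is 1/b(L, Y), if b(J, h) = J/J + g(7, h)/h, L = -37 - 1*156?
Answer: 72/71 ≈ 1.0141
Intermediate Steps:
g(G, m) = -G/3
L = -193 (L = -37 - 156 = -193)
b(J, h) = 1 - 7/(3*h) (b(J, h) = J/J + (-1/3*7)/h = 1 - 7/(3*h))
1/b(L, Y) = 1/((-7/3 + 168)/168) = 1/((1/168)*(497/3)) = 1/(71/72) = 72/71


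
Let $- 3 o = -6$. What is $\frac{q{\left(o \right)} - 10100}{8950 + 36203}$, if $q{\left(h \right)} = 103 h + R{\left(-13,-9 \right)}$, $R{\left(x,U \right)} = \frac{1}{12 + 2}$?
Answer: $- \frac{138515}{632142} \approx -0.21912$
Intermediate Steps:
$o = 2$ ($o = \left(- \frac{1}{3}\right) \left(-6\right) = 2$)
$R{\left(x,U \right)} = \frac{1}{14}$
$q{\left(h \right)} = \frac{1}{14} + 103 h$ ($q{\left(h \right)} = 103 h + \frac{1}{14} = \frac{1}{14} + 103 h$)
$\frac{q{\left(o \right)} - 10100}{8950 + 36203} = \frac{\left(\frac{1}{14} + 103 \cdot 2\right) - 10100}{8950 + 36203} = \frac{\left(\frac{1}{14} + 206\right) - 10100}{45153} = \left(\frac{2885}{14} - 10100\right) \frac{1}{45153} = \left(- \frac{138515}{14}\right) \frac{1}{45153} = - \frac{138515}{632142}$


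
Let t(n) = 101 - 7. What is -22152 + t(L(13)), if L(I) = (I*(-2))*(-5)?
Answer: -22058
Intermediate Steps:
L(I) = 10*I (L(I) = -2*I*(-5) = 10*I)
t(n) = 94
-22152 + t(L(13)) = -22152 + 94 = -22058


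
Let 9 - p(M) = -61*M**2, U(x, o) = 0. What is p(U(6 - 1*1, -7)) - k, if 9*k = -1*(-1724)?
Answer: -1643/9 ≈ -182.56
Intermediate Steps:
p(M) = 9 + 61*M**2 (p(M) = 9 - (-61)*M**2 = 9 + 61*M**2)
k = 1724/9 (k = (-1*(-1724))/9 = (1/9)*1724 = 1724/9 ≈ 191.56)
p(U(6 - 1*1, -7)) - k = (9 + 61*0**2) - 1*1724/9 = (9 + 61*0) - 1724/9 = (9 + 0) - 1724/9 = 9 - 1724/9 = -1643/9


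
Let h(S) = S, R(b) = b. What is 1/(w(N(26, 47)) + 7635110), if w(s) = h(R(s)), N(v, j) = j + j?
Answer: 1/7635204 ≈ 1.3097e-7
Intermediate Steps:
N(v, j) = 2*j
w(s) = s
1/(w(N(26, 47)) + 7635110) = 1/(2*47 + 7635110) = 1/(94 + 7635110) = 1/7635204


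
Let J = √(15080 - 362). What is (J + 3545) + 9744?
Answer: 13289 + √14718 ≈ 13410.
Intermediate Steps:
J = √14718 ≈ 121.32
(J + 3545) + 9744 = (√14718 + 3545) + 9744 = (3545 + √14718) + 9744 = 13289 + √14718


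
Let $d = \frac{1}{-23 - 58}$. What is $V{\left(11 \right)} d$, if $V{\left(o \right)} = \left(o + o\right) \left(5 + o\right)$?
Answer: $- \frac{352}{81} \approx -4.3457$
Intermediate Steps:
$V{\left(o \right)} = 2 o \left(5 + o\right)$
$d = - \frac{1}{81}$ ($d = \frac{1}{-81} = - \frac{1}{81} \approx -0.012346$)
$V{\left(11 \right)} d = 2 \cdot 11 \left(5 + 11\right) \left(- \frac{1}{81}\right) = 2 \cdot 11 \cdot 16 \left(- \frac{1}{81}\right) = 352 \left(- \frac{1}{81}\right) = - \frac{352}{81}$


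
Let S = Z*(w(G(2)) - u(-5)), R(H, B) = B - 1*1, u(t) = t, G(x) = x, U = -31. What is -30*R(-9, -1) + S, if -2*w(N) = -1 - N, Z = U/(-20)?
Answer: 2803/40 ≈ 70.075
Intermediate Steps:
Z = 31/20 (Z = -31/(-20) = -31*(-1/20) = 31/20 ≈ 1.5500)
R(H, B) = -1 + B (R(H, B) = B - 1 = -1 + B)
w(N) = ½ + N/2 (w(N) = -(-1 - N)/2 = ½ + N/2)
S = 403/40 (S = 31*((½ + (½)*2) - 1*(-5))/20 = 31*((½ + 1) + 5)/20 = 31*(3/2 + 5)/20 = (31/20)*(13/2) = 403/40 ≈ 10.075)
-30*R(-9, -1) + S = -30*(-1 - 1) + 403/40 = -30*(-2) + 403/40 = 60 + 403/40 = 2803/40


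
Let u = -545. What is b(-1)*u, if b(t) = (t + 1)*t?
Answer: 0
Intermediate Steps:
b(t) = t*(1 + t) (b(t) = (1 + t)*t = t*(1 + t))
b(-1)*u = -(1 - 1)*(-545) = -1*0*(-545) = 0*(-545) = 0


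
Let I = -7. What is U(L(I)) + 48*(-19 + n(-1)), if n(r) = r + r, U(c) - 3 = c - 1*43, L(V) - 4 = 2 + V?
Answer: -1049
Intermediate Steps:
L(V) = 6 + V (L(V) = 4 + (2 + V) = 6 + V)
U(c) = -40 + c (U(c) = 3 + (c - 1*43) = 3 + (c - 43) = 3 + (-43 + c) = -40 + c)
n(r) = 2*r
U(L(I)) + 48*(-19 + n(-1)) = (-40 + (6 - 7)) + 48*(-19 + 2*(-1)) = (-40 - 1) + 48*(-19 - 2) = -41 + 48*(-21) = -41 - 1008 = -1049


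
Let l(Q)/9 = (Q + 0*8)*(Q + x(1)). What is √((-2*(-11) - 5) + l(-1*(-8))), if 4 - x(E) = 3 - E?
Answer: √737 ≈ 27.148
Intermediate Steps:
x(E) = 1 + E (x(E) = 4 - (3 - E) = 4 + (-3 + E) = 1 + E)
l(Q) = 9*Q*(2 + Q) (l(Q) = 9*((Q + 0*8)*(Q + (1 + 1))) = 9*((Q + 0)*(Q + 2)) = 9*(Q*(2 + Q)) = 9*Q*(2 + Q))
√((-2*(-11) - 5) + l(-1*(-8))) = √((-2*(-11) - 5) + 9*(-1*(-8))*(2 - 1*(-8))) = √((22 - 5) + 9*8*(2 + 8)) = √(17 + 9*8*10) = √(17 + 720) = √737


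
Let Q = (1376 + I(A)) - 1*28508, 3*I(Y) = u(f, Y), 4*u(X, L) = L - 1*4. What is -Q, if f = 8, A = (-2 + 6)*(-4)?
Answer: 81401/3 ≈ 27134.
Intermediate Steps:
A = -16 (A = 4*(-4) = -16)
u(X, L) = -1 + L/4 (u(X, L) = (L - 1*4)/4 = (L - 4)/4 = (-4 + L)/4 = -1 + L/4)
I(Y) = -⅓ + Y/12 (I(Y) = (-1 + Y/4)/3 = -⅓ + Y/12)
Q = -81401/3 (Q = (1376 + (-⅓ + (1/12)*(-16))) - 1*28508 = (1376 + (-⅓ - 4/3)) - 28508 = (1376 - 5/3) - 28508 = 4123/3 - 28508 = -81401/3 ≈ -27134.)
-Q = -1*(-81401/3) = 81401/3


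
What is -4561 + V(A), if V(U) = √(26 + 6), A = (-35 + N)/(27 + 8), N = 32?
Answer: -4561 + 4*√2 ≈ -4555.3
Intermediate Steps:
A = -3/35 (A = (-35 + 32)/(27 + 8) = -3/35 ≈ -0.085714)
V(U) = 4*√2 (V(U) = √32 = 4*√2)
-4561 + V(A) = -4561 + 4*√2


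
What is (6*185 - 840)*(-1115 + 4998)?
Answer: 1048410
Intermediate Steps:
(6*185 - 840)*(-1115 + 4998) = (1110 - 840)*3883 = 270*3883 = 1048410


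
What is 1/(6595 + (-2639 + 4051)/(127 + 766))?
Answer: 893/5890747 ≈ 0.00015159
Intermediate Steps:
1/(6595 + (-2639 + 4051)/(127 + 766)) = 1/(6595 + 1412/893) = 1/(5890747/893) = 893/5890747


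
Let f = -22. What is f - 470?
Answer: -492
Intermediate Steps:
f - 470 = -22 - 470 = -492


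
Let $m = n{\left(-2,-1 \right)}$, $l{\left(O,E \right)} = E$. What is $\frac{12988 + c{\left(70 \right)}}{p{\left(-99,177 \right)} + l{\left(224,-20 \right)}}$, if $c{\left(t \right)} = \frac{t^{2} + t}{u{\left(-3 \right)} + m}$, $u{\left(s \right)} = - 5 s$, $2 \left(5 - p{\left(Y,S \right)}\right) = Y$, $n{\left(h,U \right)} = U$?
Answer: $\frac{26686}{69} \approx 386.75$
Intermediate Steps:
$m = -1$
$p{\left(Y,S \right)} = 5 - \frac{Y}{2}$
$c{\left(t \right)} = \frac{t}{14} + \frac{t^{2}}{14}$ ($c{\left(t \right)} = \frac{t^{2} + t}{\left(-5\right) \left(-3\right) - 1} = \frac{t + t^{2}}{15 - 1} = \frac{t + t^{2}}{14} = \left(t + t^{2}\right) \frac{1}{14} = \frac{t}{14} + \frac{t^{2}}{14}$)
$\frac{12988 + c{\left(70 \right)}}{p{\left(-99,177 \right)} + l{\left(224,-20 \right)}} = \frac{12988 + \frac{1}{14} \cdot 70 \left(1 + 70\right)}{\left(5 - - \frac{99}{2}\right) - 20} = \frac{12988 + \frac{1}{14} \cdot 70 \cdot 71}{\left(5 + \frac{99}{2}\right) - 20} = \frac{12988 + 355}{\frac{109}{2} - 20} = \frac{13343}{\frac{69}{2}} = 13343 \cdot \frac{2}{69} = \frac{26686}{69}$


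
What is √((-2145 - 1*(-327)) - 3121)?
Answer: I*√4939 ≈ 70.278*I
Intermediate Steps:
√((-2145 - 1*(-327)) - 3121) = √((-2145 + 327) - 3121) = √(-1818 - 3121) = √(-4939) = I*√4939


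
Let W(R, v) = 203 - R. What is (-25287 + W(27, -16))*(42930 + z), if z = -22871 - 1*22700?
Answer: 66318151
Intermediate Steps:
z = -45571 (z = -22871 - 22700 = -45571)
(-25287 + W(27, -16))*(42930 + z) = (-25287 + (203 - 1*27))*(42930 - 45571) = (-25287 + (203 - 27))*(-2641) = (-25287 + 176)*(-2641) = -25111*(-2641) = 66318151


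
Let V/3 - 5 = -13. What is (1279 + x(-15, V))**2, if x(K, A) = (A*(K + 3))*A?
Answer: 31730689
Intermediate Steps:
V = -24 (V = 15 + 3*(-13) = 15 - 39 = -24)
x(K, A) = A**2*(3 + K) (x(K, A) = (A*(3 + K))*A = A**2*(3 + K))
(1279 + x(-15, V))**2 = (1279 + (-24)**2*(3 - 15))**2 = (1279 + 576*(-12))**2 = (1279 - 6912)**2 = (-5633)**2 = 31730689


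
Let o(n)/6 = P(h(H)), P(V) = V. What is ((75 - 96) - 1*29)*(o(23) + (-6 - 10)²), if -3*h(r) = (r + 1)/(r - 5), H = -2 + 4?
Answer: -12900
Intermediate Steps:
H = 2
h(r) = -(1 + r)/(3*(-5 + r)) (h(r) = -(r + 1)/(3*(r - 5)) = -(1 + r)/(3*(-5 + r)))
o(n) = 2 (o(n) = 6*((-1 - 1*2)/(3*(-5 + 2))) = 6*((⅓)*(-1 - 2)/(-3)) = 6*((⅓)*(-⅓)*(-3)) = 6*(⅓) = 2)
((75 - 96) - 1*29)*(o(23) + (-6 - 10)²) = ((75 - 96) - 1*29)*(2 + (-6 - 10)²) = (-21 - 29)*(2 + (-16)²) = -50*(2 + 256) = -50*258 = -12900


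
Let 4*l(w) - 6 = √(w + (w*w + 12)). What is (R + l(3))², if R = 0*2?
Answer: (3 + √6)²/4 ≈ 7.4242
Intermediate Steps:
R = 0
l(w) = 3/2 + √(12 + w + w²)/4 (l(w) = 3/2 + √(w + (w*w + 12))/4 = 3/2 + √(w + (w² + 12))/4 = 3/2 + √(w + (12 + w²))/4 = 3/2 + √(12 + w + w²)/4)
(R + l(3))² = (0 + (3/2 + √(12 + 3 + 3²)/4))² = (0 + (3/2 + √(12 + 3 + 9)/4))² = (0 + (3/2 + √24/4))² = (0 + (3/2 + (2*√6)/4))² = (0 + (3/2 + √6/2))² = (3/2 + √6/2)²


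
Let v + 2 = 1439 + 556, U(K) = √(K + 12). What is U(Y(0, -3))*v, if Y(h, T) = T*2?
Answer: 1993*√6 ≈ 4881.8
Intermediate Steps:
Y(h, T) = 2*T
U(K) = √(12 + K)
v = 1993 (v = -2 + (1439 + 556) = -2 + 1995 = 1993)
U(Y(0, -3))*v = √(12 + 2*(-3))*1993 = √(12 - 6)*1993 = √6*1993 = 1993*√6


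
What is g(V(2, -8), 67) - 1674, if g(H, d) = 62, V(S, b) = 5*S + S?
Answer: -1612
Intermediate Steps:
V(S, b) = 6*S
g(V(2, -8), 67) - 1674 = 62 - 1674 = -1612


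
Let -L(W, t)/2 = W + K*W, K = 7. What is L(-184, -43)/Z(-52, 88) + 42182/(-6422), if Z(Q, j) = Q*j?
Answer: -254725/35321 ≈ -7.2117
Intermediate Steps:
L(W, t) = -16*W (L(W, t) = -2*(W + 7*W) = -16*W)
L(-184, -43)/Z(-52, 88) + 42182/(-6422) = (-16*(-184))/((-52*88)) + 42182/(-6422) = 2944/(-4576) + 42182*(-1/6422) = 2944*(-1/4576) - 21091/3211 = -92/143 - 21091/3211 = -254725/35321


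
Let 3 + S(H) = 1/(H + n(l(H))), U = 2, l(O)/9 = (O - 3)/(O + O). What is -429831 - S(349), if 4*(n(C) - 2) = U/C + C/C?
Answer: -940585311552/2188283 ≈ -4.2983e+5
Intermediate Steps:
l(O) = 9*(-3 + O)/(2*O) (l(O) = 9*((O - 3)/(O + O)) = 9*((-3 + O)/((2*O))) = 9*((-3 + O)*(1/(2*O))) = 9*((-3 + O)/(2*O)) = 9*(-3 + O)/(2*O))
n(C) = 9/4 + 1/(2*C) (n(C) = 2 + (2/C + C/C)/4 = 2 + (2/C + 1)/4 = 2 + (1 + 2/C)/4 = 2 + (¼ + 1/(2*C)) = 9/4 + 1/(2*C))
S(H) = -3 + 1/(H + H*(2 + 81*(-3 + H)/(2*H))/(18*(-3 + H))) (S(H) = -3 + 1/(H + (2 + 9*(9*(-3 + H)/(2*H)))/(4*((9*(-3 + H)/(2*H))))) = -3 + 1/(H + (2*H/(9*(-3 + H)))*(2 + 81*(-3 + H)/(2*H))/4) = -3 + 1/(H + H*(2 + 81*(-3 + H)/(2*H))/(18*(-3 + H))))
-429831 - S(349) = -429831 - 3*(207 - 36*349² + 35*349)/(-243 - 23*349 + 36*349²) = -429831 - 3*(207 - 36*121801 + 12215)/(-243 - 8027 + 36*121801) = -429831 - 3*(207 - 4384836 + 12215)/(-243 - 8027 + 4384836) = -429831 - 3*(-4372414)/4376566 = -429831 - 1*(-6558621/2188283) = -429831 + 6558621/2188283 = -940585311552/2188283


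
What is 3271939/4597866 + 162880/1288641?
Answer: 1655085052993/1974999546702 ≈ 0.83802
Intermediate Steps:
3271939/4597866 + 162880/1288641 = 1655085052993/1974999546702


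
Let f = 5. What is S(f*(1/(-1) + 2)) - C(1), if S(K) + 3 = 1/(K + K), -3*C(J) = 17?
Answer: 83/30 ≈ 2.7667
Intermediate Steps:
C(J) = -17/3 (C(J) = -⅓*17 = -17/3)
S(K) = -3 + 1/(2*K) (S(K) = -3 + 1/(K + K) = -3 + 1/(2*K))
S(f*(1/(-1) + 2)) - C(1) = (-3 + 1/(2*((5*(1/(-1) + 2))))) - 1*(-17/3) = (-3 + 1/(2*((5*(-1 + 2))))) + 17/3 = (-3 + 1/(2*((5*1)))) + 17/3 = (-3 + (½)/5) + 17/3 = (-3 + (½)*(⅕)) + 17/3 = (-3 + ⅒) + 17/3 = -29/10 + 17/3 = 83/30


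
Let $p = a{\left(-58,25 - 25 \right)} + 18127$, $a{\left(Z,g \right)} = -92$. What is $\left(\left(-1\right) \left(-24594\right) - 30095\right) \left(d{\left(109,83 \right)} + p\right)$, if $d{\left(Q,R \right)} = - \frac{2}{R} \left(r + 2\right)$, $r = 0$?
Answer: $- \frac{8234452401}{83} \approx -9.921 \cdot 10^{7}$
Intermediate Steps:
$d{\left(Q,R \right)} = - \frac{4}{R}$ ($d{\left(Q,R \right)} = - \frac{2}{R} \left(0 + 2\right) = - \frac{2}{R} 2 = - \frac{4}{R}$)
$p = 18035$ ($p = -92 + 18127 = 18035$)
$\left(\left(-1\right) \left(-24594\right) - 30095\right) \left(d{\left(109,83 \right)} + p\right) = \left(\left(-1\right) \left(-24594\right) - 30095\right) \left(- \frac{4}{83} + 18035\right) = \left(24594 - 30095\right) \left(\left(-4\right) \frac{1}{83} + 18035\right) = - 5501 \left(- \frac{4}{83} + 18035\right) = \left(-5501\right) \frac{1496901}{83} = - \frac{8234452401}{83}$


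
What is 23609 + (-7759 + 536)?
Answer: 16386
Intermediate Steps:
23609 + (-7759 + 536) = 23609 - 7223 = 16386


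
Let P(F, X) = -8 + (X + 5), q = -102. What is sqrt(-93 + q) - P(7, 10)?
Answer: -7 + I*sqrt(195) ≈ -7.0 + 13.964*I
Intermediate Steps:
P(F, X) = -3 + X (P(F, X) = -8 + (5 + X) = -3 + X)
sqrt(-93 + q) - P(7, 10) = sqrt(-93 - 102) - (-3 + 10) = sqrt(-195) - 1*7 = I*sqrt(195) - 7 = -7 + I*sqrt(195)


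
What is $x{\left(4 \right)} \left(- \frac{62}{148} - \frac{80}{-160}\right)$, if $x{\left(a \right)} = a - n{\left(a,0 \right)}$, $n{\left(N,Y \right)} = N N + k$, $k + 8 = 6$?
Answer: $- \frac{30}{37} \approx -0.81081$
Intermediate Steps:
$k = -2$ ($k = -8 + 6 = -2$)
$n{\left(N,Y \right)} = -2 + N^{2}$ ($n{\left(N,Y \right)} = N N - 2 = N^{2} - 2 = -2 + N^{2}$)
$x{\left(a \right)} = 2 + a - a^{2}$ ($x{\left(a \right)} = a - \left(-2 + a^{2}\right) = 2 + a - a^{2}$)
$x{\left(4 \right)} \left(- \frac{62}{148} - \frac{80}{-160}\right) = \left(2 + 4 - 4^{2}\right) \left(- \frac{62}{148} - \frac{80}{-160}\right) = \left(2 + 4 - 16\right) \left(\left(-62\right) \frac{1}{148} - - \frac{1}{2}\right) = \left(2 + 4 - 16\right) \left(- \frac{31}{74} + \frac{1}{2}\right) = \left(-10\right) \frac{3}{37} = - \frac{30}{37}$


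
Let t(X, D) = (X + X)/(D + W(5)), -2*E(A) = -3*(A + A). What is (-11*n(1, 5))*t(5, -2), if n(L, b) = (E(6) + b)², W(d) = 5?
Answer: -58190/3 ≈ -19397.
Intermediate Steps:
E(A) = 3*A (E(A) = -(-3)*(A + A)/2 = -(-3)*2*A/2 = -(-3)*A = 3*A)
n(L, b) = (18 + b)² (n(L, b) = (3*6 + b)² = (18 + b)²)
t(X, D) = 2*X/(5 + D) (t(X, D) = (X + X)/(D + 5) = (2*X)/(5 + D) = 2*X/(5 + D))
(-11*n(1, 5))*t(5, -2) = (-11*(18 + 5)²)*(2*5/(5 - 2)) = (-11*23²)*(2*5/3) = (-11*529)*(2*5*(⅓)) = -5819*10/3 = -58190/3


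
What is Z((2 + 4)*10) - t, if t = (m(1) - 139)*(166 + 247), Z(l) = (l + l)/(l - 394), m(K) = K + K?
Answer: 9448967/167 ≈ 56581.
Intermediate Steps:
m(K) = 2*K
Z(l) = 2*l/(-394 + l) (Z(l) = (2*l)/(-394 + l) = 2*l/(-394 + l))
t = -56581 (t = (2*1 - 139)*(166 + 247) = (2 - 139)*413 = -137*413 = -56581)
Z((2 + 4)*10) - t = 2*((2 + 4)*10)/(-394 + (2 + 4)*10) - 1*(-56581) = 2*(6*10)/(-394 + 6*10) + 56581 = 2*60/(-394 + 60) + 56581 = 2*60/(-334) + 56581 = 2*60*(-1/334) + 56581 = -60/167 + 56581 = 9448967/167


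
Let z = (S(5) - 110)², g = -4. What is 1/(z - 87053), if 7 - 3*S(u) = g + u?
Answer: -1/75389 ≈ -1.3265e-5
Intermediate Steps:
S(u) = 11/3 - u/3 (S(u) = 7/3 - (-4 + u)/3 = 7/3 + (4/3 - u/3) = 11/3 - u/3)
z = 11664 (z = ((11/3 - ⅓*5) - 110)² = ((11/3 - 5/3) - 110)² = (2 - 110)² = (-108)² = 11664)
1/(z - 87053) = 1/(11664 - 87053) = 1/(-75389) = -1/75389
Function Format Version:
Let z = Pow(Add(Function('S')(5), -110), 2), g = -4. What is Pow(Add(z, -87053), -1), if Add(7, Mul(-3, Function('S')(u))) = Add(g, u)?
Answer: Rational(-1, 75389) ≈ -1.3265e-5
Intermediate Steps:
Function('S')(u) = Add(Rational(11, 3), Mul(Rational(-1, 3), u)) (Function('S')(u) = Add(Rational(7, 3), Mul(Rational(-1, 3), Add(-4, u))) = Add(Rational(7, 3), Add(Rational(4, 3), Mul(Rational(-1, 3), u))) = Add(Rational(11, 3), Mul(Rational(-1, 3), u)))
z = 11664 (z = Pow(Add(Add(Rational(11, 3), Mul(Rational(-1, 3), 5)), -110), 2) = Pow(Add(Add(Rational(11, 3), Rational(-5, 3)), -110), 2) = Pow(Add(2, -110), 2) = Pow(-108, 2) = 11664)
Pow(Add(z, -87053), -1) = Pow(Add(11664, -87053), -1) = Pow(-75389, -1) = Rational(-1, 75389)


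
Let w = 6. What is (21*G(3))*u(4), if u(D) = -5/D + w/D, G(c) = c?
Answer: 63/4 ≈ 15.750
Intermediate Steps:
u(D) = 1/D (u(D) = -5/D + 6/D = 1/D)
(21*G(3))*u(4) = (21*3)/4 = 63*(1/4) = 63/4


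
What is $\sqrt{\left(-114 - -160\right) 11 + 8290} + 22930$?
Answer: $22930 + 2 \sqrt{2199} \approx 23024.0$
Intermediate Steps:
$\sqrt{\left(-114 - -160\right) 11 + 8290} + 22930 = \sqrt{\left(-114 + 160\right) 11 + 8290} + 22930 = \sqrt{46 \cdot 11 + 8290} + 22930 = \sqrt{506 + 8290} + 22930 = \sqrt{8796} + 22930 = 2 \sqrt{2199} + 22930 = 22930 + 2 \sqrt{2199}$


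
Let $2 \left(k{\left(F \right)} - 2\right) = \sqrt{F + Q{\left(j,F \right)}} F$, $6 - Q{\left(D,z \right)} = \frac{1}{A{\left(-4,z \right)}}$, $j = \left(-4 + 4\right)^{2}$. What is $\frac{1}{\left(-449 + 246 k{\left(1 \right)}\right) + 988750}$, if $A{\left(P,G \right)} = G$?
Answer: $\frac{988793}{977711506075} - \frac{123 \sqrt{6}}{977711506075} \approx 1.011 \cdot 10^{-6}$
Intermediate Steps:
$j = 0$ ($j = 0^{2} = 0$)
$Q{\left(D,z \right)} = 6 - \frac{1}{z}$
$k{\left(F \right)} = 2 + \frac{F \sqrt{6 + F - \frac{1}{F}}}{2}$ ($k{\left(F \right)} = 2 + \frac{\sqrt{F + \left(6 - \frac{1}{F}\right)} F}{2} = 2 + \frac{\sqrt{6 + F - \frac{1}{F}} F}{2} = 2 + \frac{F \sqrt{6 + F - \frac{1}{F}}}{2}$)
$\frac{1}{\left(-449 + 246 k{\left(1 \right)}\right) + 988750} = \frac{1}{\left(-449 + 246 \left(2 + \frac{1}{2} \cdot 1 \sqrt{6 + 1 - 1^{-1}}\right)\right) + 988750} = \frac{1}{\left(-449 + 246 \left(2 + \frac{1}{2} \cdot 1 \sqrt{6 + 1 - 1}\right)\right) + 988750} = \frac{1}{\left(-449 + 246 \left(2 + \frac{1}{2} \cdot 1 \sqrt{6}\right)\right) + 988750} = \frac{1}{\left(-449 + 246 \left(2 + \frac{\sqrt{6}}{2}\right)\right) + 988750} = \frac{1}{\left(-449 + \left(492 + 123 \sqrt{6}\right)\right) + 988750} = \frac{1}{\left(43 + 123 \sqrt{6}\right) + 988750} = \frac{1}{988793 + 123 \sqrt{6}}$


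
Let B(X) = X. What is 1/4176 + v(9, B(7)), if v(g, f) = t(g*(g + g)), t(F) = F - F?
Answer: 1/4176 ≈ 0.00023946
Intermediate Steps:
t(F) = 0
v(g, f) = 0
1/4176 + v(9, B(7)) = 1/4176 + 0 = 1/4176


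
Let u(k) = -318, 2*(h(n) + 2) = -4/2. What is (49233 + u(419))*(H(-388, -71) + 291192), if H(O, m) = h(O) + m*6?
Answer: 14222672145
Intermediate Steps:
h(n) = -3 (h(n) = -2 + (-4/2)/2 = -2 + (-4*1/2)/2 = -2 + (1/2)*(-2) = -2 - 1 = -3)
H(O, m) = -3 + 6*m (H(O, m) = -3 + m*6 = -3 + 6*m)
(49233 + u(419))*(H(-388, -71) + 291192) = (49233 - 318)*((-3 + 6*(-71)) + 291192) = 48915*((-3 - 426) + 291192) = 48915*(-429 + 291192) = 48915*290763 = 14222672145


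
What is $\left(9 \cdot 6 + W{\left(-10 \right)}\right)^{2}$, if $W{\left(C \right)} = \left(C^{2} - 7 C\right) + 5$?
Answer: $52441$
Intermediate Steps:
$W{\left(C \right)} = 5 + C^{2} - 7 C$
$\left(9 \cdot 6 + W{\left(-10 \right)}\right)^{2} = \left(9 \cdot 6 + \left(5 + \left(-10\right)^{2} - -70\right)\right)^{2} = \left(54 + \left(5 + 100 + 70\right)\right)^{2} = \left(54 + 175\right)^{2} = 229^{2} = 52441$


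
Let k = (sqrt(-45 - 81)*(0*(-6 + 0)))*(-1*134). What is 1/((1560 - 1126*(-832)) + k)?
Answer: 1/938392 ≈ 1.0657e-6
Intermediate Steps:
k = 0 (k = (sqrt(-126)*(0*(-6)))*(-134) = ((3*I*sqrt(14))*0)*(-134) = 0*(-134) = 0)
1/((1560 - 1126*(-832)) + k) = 1/((1560 - 1126*(-832)) + 0) = 1/((1560 + 936832) + 0) = 1/(938392 + 0) = 1/938392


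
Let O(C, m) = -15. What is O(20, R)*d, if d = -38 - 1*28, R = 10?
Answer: 990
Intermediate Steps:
d = -66 (d = -38 - 28 = -66)
O(20, R)*d = -15*(-66) = 990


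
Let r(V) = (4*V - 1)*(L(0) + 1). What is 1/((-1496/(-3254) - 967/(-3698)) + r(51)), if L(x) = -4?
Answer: -6016646/3659798001 ≈ -0.0016440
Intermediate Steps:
r(V) = 3 - 12*V (r(V) = (4*V - 1)*(-4 + 1) = (-1 + 4*V)*(-3) = 3 - 12*V)
1/((-1496/(-3254) - 967/(-3698)) + r(51)) = 1/((-1496/(-3254) - 967/(-3698)) + (3 - 12*51)) = 1/((-1496*(-1/3254) - 967*(-1/3698)) + (3 - 612)) = 1/((748/1627 + 967/3698) - 609) = 1/(4339413/6016646 - 609) = 1/(-3659798001/6016646) = -6016646/3659798001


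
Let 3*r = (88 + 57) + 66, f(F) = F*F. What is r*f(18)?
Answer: 22788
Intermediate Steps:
f(F) = F²
r = 211/3 (r = ((88 + 57) + 66)/3 = (145 + 66)/3 = (⅓)*211 = 211/3 ≈ 70.333)
r*f(18) = (211/3)*18² = (211/3)*324 = 22788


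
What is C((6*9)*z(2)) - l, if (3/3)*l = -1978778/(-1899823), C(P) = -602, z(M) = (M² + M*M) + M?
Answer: -1145672224/1899823 ≈ -603.04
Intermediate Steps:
z(M) = M + 2*M² (z(M) = (M² + M²) + M = 2*M² + M = M + 2*M²)
l = 1978778/1899823 (l = -1978778/(-1899823) = -1978778*(-1/1899823) = 1978778/1899823 ≈ 1.0416)
C((6*9)*z(2)) - l = -602 - 1*1978778/1899823 = -602 - 1978778/1899823 = -1145672224/1899823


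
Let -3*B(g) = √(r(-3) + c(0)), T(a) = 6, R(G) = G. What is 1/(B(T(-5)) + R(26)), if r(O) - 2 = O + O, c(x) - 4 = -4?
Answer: 117/3044 + 3*I/3044 ≈ 0.038436 + 0.00098555*I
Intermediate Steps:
c(x) = 0 (c(x) = 4 - 4 = 0)
r(O) = 2 + 2*O (r(O) = 2 + (O + O) = 2 + 2*O)
B(g) = -2*I/3 (B(g) = -√((2 + 2*(-3)) + 0)/3 = -√((2 - 6) + 0)/3 = -√(-4 + 0)/3 = -2*I/3)
1/(B(T(-5)) + R(26)) = 1/(-2*I/3 + 26) = 1/(26 - 2*I/3) = 9*(26 + 2*I/3)/6088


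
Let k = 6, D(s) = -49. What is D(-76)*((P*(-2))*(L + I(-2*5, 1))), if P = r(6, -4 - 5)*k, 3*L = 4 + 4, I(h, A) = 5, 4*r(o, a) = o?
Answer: 6762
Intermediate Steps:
r(o, a) = o/4
L = 8/3 (L = (4 + 4)/3 = (1/3)*8 = 8/3 ≈ 2.6667)
P = 9 (P = ((1/4)*6)*6 = (3/2)*6 = 9)
D(-76)*((P*(-2))*(L + I(-2*5, 1))) = -49*9*(-2)*(8/3 + 5) = -(-882)*23/3 = -49*(-138) = 6762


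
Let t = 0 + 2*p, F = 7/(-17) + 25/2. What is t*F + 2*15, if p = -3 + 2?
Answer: 99/17 ≈ 5.8235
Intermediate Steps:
p = -1
F = 411/34 (F = 7*(-1/17) + 25*(½) = -7/17 + 25/2 = 411/34 ≈ 12.088)
t = -2 (t = 0 + 2*(-1) = 0 - 2 = -2)
t*F + 2*15 = -2*411/34 + 2*15 = -411/17 + 30 = 99/17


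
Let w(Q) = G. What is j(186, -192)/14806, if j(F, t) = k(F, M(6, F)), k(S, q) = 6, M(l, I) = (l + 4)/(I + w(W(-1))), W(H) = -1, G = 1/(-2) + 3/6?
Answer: 3/7403 ≈ 0.00040524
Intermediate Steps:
G = 0 (G = 1*(-1/2) + 3*(1/6) = -1/2 + 1/2 = 0)
w(Q) = 0
M(l, I) = (4 + l)/I (M(l, I) = (l + 4)/(I + 0) = (4 + l)/I)
j(F, t) = 6
j(186, -192)/14806 = 6/14806 = 6*(1/14806) = 3/7403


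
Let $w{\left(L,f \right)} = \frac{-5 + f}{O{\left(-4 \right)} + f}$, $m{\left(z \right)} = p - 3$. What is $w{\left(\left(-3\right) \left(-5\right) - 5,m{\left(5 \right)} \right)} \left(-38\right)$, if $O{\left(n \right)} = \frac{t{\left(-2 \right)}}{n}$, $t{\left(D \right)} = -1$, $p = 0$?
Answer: $- \frac{1216}{11} \approx -110.55$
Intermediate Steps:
$m{\left(z \right)} = -3$ ($m{\left(z \right)} = 0 - 3 = -3$)
$O{\left(n \right)} = - \frac{1}{n}$
$w{\left(L,f \right)} = \frac{-5 + f}{\frac{1}{4} + f}$ ($w{\left(L,f \right)} = \frac{-5 + f}{- \frac{1}{-4} + f} = \frac{-5 + f}{\left(-1\right) \left(- \frac{1}{4}\right) + f} = \frac{-5 + f}{\frac{1}{4} + f}$)
$w{\left(\left(-3\right) \left(-5\right) - 5,m{\left(5 \right)} \right)} \left(-38\right) = \frac{4 \left(-5 - 3\right)}{1 + 4 \left(-3\right)} \left(-38\right) = 4 \frac{1}{1 - 12} \left(-8\right) \left(-38\right) = 4 \frac{1}{-11} \left(-8\right) \left(-38\right) = 4 \left(- \frac{1}{11}\right) \left(-8\right) \left(-38\right) = \frac{32}{11} \left(-38\right) = - \frac{1216}{11}$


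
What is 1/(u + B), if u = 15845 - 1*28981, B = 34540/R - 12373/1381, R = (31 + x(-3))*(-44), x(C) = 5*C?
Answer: -22096/291535109 ≈ -7.5792e-5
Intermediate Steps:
R = -704 (R = (31 + 5*(-3))*(-44) = (31 - 15)*(-44) = 16*(-44) = -704)
B = -1282053/22096 (B = 34540/(-704) - 12373/1381 = 34540*(-1/704) - 12373*1/1381 = -785/16 - 12373/1381 = -1282053/22096 ≈ -58.022)
u = -13136 (u = 15845 - 28981 = -13136)
1/(u + B) = 1/(-13136 - 1282053/22096) = 1/(-291535109/22096) = -22096/291535109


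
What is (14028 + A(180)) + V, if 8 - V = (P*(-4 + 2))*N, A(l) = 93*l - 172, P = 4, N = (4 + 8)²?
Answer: 31756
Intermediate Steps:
N = 144 (N = 12² = 144)
A(l) = -172 + 93*l
V = 1160 (V = 8 - 4*(-4 + 2)*144 = 8 - 4*(-2)*144 = 8 - (-8)*144 = 8 - 1*(-1152) = 8 + 1152 = 1160)
(14028 + A(180)) + V = (14028 + (-172 + 93*180)) + 1160 = (14028 + (-172 + 16740)) + 1160 = (14028 + 16568) + 1160 = 30596 + 1160 = 31756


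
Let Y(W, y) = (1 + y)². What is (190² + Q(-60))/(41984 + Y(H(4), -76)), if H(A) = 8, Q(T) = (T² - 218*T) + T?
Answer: 52720/47609 ≈ 1.1074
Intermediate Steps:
Q(T) = T² - 217*T
(190² + Q(-60))/(41984 + Y(H(4), -76)) = (190² - 60*(-217 - 60))/(41984 + (1 - 76)²) = (36100 - 60*(-277))/(41984 + (-75)²) = (36100 + 16620)/(41984 + 5625) = 52720/47609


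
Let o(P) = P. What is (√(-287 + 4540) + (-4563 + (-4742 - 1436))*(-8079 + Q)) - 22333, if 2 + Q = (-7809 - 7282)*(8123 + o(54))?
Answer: 1325516583975 + √4253 ≈ 1.3255e+12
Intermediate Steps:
Q = -123399109 (Q = -2 + (-7809 - 7282)*(8123 + 54) = -2 - 15091*8177 = -2 - 123399107 = -123399109)
(√(-287 + 4540) + (-4563 + (-4742 - 1436))*(-8079 + Q)) - 22333 = (√(-287 + 4540) + (-4563 + (-4742 - 1436))*(-8079 - 123399109)) - 22333 = (√4253 + (-4563 - 6178)*(-123407188)) - 22333 = (√4253 - 10741*(-123407188)) - 22333 = (√4253 + 1325516606308) - 22333 = (1325516606308 + √4253) - 22333 = 1325516583975 + √4253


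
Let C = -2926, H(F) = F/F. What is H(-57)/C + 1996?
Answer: 5840295/2926 ≈ 1996.0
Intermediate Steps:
H(F) = 1
H(-57)/C + 1996 = 1/(-2926) + 1996 = 1*(-1/2926) + 1996 = -1/2926 + 1996 = 5840295/2926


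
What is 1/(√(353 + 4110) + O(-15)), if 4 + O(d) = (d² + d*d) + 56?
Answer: 502/247541 - √4463/247541 ≈ 0.0017581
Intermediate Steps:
O(d) = 52 + 2*d² (O(d) = -4 + ((d² + d*d) + 56) = -4 + ((d² + d²) + 56) = -4 + (2*d² + 56) = -4 + (56 + 2*d²) = 52 + 2*d²)
1/(√(353 + 4110) + O(-15)) = 1/(√(353 + 4110) + (52 + 2*(-15)²)) = 1/(√4463 + (52 + 2*225)) = 1/(√4463 + (52 + 450)) = 1/(√4463 + 502) = 1/(502 + √4463)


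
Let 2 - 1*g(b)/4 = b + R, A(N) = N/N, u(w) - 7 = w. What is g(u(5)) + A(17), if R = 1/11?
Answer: -433/11 ≈ -39.364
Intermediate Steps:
u(w) = 7 + w
R = 1/11 (R = 1*(1/11) = 1/11 ≈ 0.090909)
A(N) = 1
g(b) = 84/11 - 4*b (g(b) = 8 - 4*(b + 1/11) = 8 - 4*(1/11 + b) = 8 + (-4/11 - 4*b) = 84/11 - 4*b)
g(u(5)) + A(17) = (84/11 - 4*(7 + 5)) + 1 = (84/11 - 4*12) + 1 = (84/11 - 48) + 1 = -444/11 + 1 = -433/11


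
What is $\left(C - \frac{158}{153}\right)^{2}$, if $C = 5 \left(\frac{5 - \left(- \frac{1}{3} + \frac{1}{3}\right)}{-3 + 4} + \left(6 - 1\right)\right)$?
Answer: $\frac{56130064}{23409} \approx 2397.8$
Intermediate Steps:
$C = 50$ ($C = 5 \left(\frac{5 - 0}{1} + \left(6 - 1\right)\right) = 5 \left(\left(5 + \left(- \frac{1}{3} + \frac{1}{3}\right)\right) 1 + 5\right) = 5 \left(\left(5 + 0\right) 1 + 5\right) = 5 \left(5 \cdot 1 + 5\right) = 5 \left(5 + 5\right) = 5 \cdot 10 = 50$)
$\left(C - \frac{158}{153}\right)^{2} = \left(50 - \frac{158}{153}\right)^{2} = \left(\frac{7492}{153}\right)^{2} = \frac{56130064}{23409}$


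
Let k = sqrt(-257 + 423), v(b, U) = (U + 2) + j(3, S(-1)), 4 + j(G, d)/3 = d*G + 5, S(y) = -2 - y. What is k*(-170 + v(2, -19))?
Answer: -193*sqrt(166) ≈ -2486.6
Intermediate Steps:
j(G, d) = 3 + 3*G*d (j(G, d) = -12 + 3*(d*G + 5) = -12 + 3*(G*d + 5) = -12 + 3*(5 + G*d) = -12 + (15 + 3*G*d) = 3 + 3*G*d)
v(b, U) = -4 + U (v(b, U) = (U + 2) + (3 + 3*3*(-2 - 1*(-1))) = (2 + U) + (3 + 3*3*(-2 + 1)) = (2 + U) + (3 + 3*3*(-1)) = (2 + U) + (3 - 9) = (2 + U) - 6 = -4 + U)
k = sqrt(166) ≈ 12.884
k*(-170 + v(2, -19)) = sqrt(166)*(-170 + (-4 - 19)) = sqrt(166)*(-170 - 23) = sqrt(166)*(-193) = -193*sqrt(166)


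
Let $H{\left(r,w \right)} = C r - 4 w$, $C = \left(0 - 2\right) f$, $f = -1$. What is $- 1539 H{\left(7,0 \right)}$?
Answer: $-21546$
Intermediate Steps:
$C = 2$ ($C = \left(0 - 2\right) \left(-1\right) = \left(-2\right) \left(-1\right) = 2$)
$H{\left(r,w \right)} = - 4 w + 2 r$ ($H{\left(r,w \right)} = 2 r - 4 w = - 4 w + 2 r$)
$- 1539 H{\left(7,0 \right)} = - 1539 \left(\left(-4\right) 0 + 2 \cdot 7\right) = - 1539 \left(0 + 14\right) = \left(-1539\right) 14 = -21546$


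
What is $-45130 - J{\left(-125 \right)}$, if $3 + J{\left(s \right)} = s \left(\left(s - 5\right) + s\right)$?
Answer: $-77002$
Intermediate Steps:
$J{\left(s \right)} = -3 + s \left(-5 + 2 s\right)$ ($J{\left(s \right)} = -3 + s \left(\left(s - 5\right) + s\right) = -3 + s \left(\left(-5 + s\right) + s\right) = -3 + s \left(-5 + 2 s\right)$)
$-45130 - J{\left(-125 \right)} = -45130 - \left(-3 - -625 + 2 \left(-125\right)^{2}\right) = -45130 - \left(-3 + 625 + 2 \cdot 15625\right) = -45130 - \left(-3 + 625 + 31250\right) = -45130 - 31872 = -77002$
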